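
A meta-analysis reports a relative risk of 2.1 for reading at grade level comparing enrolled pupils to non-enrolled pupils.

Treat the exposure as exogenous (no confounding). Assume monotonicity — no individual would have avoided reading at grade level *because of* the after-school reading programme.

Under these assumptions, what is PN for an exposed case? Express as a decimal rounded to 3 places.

PN ≈ 0.524

Under exogeneity and monotonicity, PN = (RR − 1) / RR = 1 − 1/RR.
PN = (2.1 − 1) / 2.1 = 1.1 / 2.1 ≈ 0.5238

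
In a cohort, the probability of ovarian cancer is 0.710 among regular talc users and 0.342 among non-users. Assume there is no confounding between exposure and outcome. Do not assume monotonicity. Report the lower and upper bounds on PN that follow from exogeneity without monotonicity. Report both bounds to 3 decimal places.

0.518 ≤ PN ≤ 0.927

Let p₁ = 0.71, p₀ = 0.342.
Under exogeneity alone the bounds on PN are max{0,(p₁−p₀)/p₁} ≤ PN ≤ min{1,(1−p₀)/p₁}.
  lower = (p₁ − p₀)/p₁ = 0.368 / 0.71 ≈ 0.5183
  upper = min{1, (1 − p₀)/p₁} = 0.658 / 0.71 ≈ 0.9268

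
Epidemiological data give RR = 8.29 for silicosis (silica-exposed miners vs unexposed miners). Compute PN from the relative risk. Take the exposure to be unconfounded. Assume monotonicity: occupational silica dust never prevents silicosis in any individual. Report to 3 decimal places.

PN ≈ 0.879

Under exogeneity and monotonicity, PN = (RR − 1) / RR = 1 − 1/RR.
PN = (8.29 − 1) / 8.29 = 7.29 / 8.29 ≈ 0.8794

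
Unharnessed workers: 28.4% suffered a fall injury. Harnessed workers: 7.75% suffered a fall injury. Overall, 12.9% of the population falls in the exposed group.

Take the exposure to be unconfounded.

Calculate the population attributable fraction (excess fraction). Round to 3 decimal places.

p₁ = 0.284, p₀ = 0.0775.
Overall risk P(Y=1) = π·p₁ + (1−π)·p₀ = 0.129×0.284 + 0.871×0.0775 = 0.10414.
Under exogeneity, PAF = [P(Y=1) − p₀] / P(Y=1).
PAF = (0.10414 − 0.0775) / 0.10414 ≈ 0.2558

PAF ≈ 0.256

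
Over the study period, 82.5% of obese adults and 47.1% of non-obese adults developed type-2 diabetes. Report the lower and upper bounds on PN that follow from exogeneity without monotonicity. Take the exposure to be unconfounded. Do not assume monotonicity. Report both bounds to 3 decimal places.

0.429 ≤ PN ≤ 0.641

p₁ = 0.825, p₀ = 0.471.
Under exogeneity alone the bounds on PN are max{0,(p₁−p₀)/p₁} ≤ PN ≤ min{1,(1−p₀)/p₁}.
  lower = (p₁ − p₀)/p₁ = 0.354 / 0.825 ≈ 0.4291
  upper = min{1, (1 − p₀)/p₁} = 0.529 / 0.825 ≈ 0.6412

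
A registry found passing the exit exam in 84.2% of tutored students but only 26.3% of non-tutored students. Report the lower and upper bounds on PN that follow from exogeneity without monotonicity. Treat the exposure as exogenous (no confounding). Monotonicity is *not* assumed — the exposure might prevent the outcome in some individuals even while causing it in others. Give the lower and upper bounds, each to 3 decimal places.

p₁ = 0.842, p₀ = 0.263.
Under exogeneity alone the bounds on PN are max{0,(p₁−p₀)/p₁} ≤ PN ≤ min{1,(1−p₀)/p₁}.
  lower = (p₁ − p₀)/p₁ = 0.579 / 0.842 ≈ 0.6876
  upper = min{1, (1 − p₀)/p₁} = 0.737 / 0.842 ≈ 0.8753

0.688 ≤ PN ≤ 0.875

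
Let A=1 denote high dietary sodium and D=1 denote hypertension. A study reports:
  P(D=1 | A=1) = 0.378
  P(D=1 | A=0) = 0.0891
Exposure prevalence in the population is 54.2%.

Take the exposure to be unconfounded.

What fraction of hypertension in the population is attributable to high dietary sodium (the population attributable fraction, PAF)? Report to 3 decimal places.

PAF ≈ 0.637

Let p₁ = 0.378, p₀ = 0.0891.
Overall risk P(Y=1) = π·p₁ + (1−π)·p₀ = 0.542×0.378 + 0.458×0.0891 = 0.24568.
Under exogeneity, PAF = [P(Y=1) − p₀] / P(Y=1).
PAF = (0.24568 − 0.0891) / 0.24568 ≈ 0.6373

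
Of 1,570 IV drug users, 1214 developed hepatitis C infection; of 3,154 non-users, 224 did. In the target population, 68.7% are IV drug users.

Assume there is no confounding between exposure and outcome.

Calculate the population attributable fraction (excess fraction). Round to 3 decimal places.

p₁ = P(outcome | exposed) = 1214/1570 = 0.77325
p₀ = P(outcome | unexposed) = 224/3154 = 0.071021
Overall risk P(Y=1) = π·p₁ + (1−π)·p₀ = 0.687×0.77325 + 0.313×0.071021 = 0.55345.
Under exogeneity, PAF = [P(Y=1) − p₀] / P(Y=1).
PAF = (0.55345 − 0.071021) / 0.55345 ≈ 0.8717

PAF ≈ 0.872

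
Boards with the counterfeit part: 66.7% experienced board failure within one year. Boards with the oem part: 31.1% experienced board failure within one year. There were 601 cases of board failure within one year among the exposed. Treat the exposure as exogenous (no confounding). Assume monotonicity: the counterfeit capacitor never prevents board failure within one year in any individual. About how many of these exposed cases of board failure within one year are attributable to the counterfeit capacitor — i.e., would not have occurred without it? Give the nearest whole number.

p₁ = 0.667, p₀ = 0.311.
PN = (p₁ − p₀)/p₁ = (0.667 − 0.311) / 0.667 ≈ 0.53373.
Attributable cases ≈ PN × (exposed cases) = 0.53373 × 601 ≈ 320.77.

about 321 cases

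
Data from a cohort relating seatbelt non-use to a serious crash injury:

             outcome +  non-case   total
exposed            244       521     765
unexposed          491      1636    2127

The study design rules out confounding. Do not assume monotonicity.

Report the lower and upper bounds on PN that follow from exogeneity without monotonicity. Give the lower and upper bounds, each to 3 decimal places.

p₁ = P(outcome | exposed) = 244/765 = 0.31895
p₀ = P(outcome | unexposed) = 491/2127 = 0.23084
Under exogeneity alone the bounds on PN are max{0,(p₁−p₀)/p₁} ≤ PN ≤ min{1,(1−p₀)/p₁}.
  lower = (p₁ − p₀)/p₁ = 0.088113 / 0.31895 ≈ 0.2763
  upper = min{1, (1 − p₀)/p₁} = 0.76916 / 0.31895 ≈ 2.4115 → capped at 1

0.276 ≤ PN ≤ 1.000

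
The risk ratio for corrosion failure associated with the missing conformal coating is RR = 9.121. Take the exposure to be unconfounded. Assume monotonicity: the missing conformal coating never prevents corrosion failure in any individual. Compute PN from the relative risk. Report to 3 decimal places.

Under exogeneity and monotonicity, PN = (RR − 1) / RR = 1 − 1/RR.
PN = (9.121 − 1) / 9.121 = 8.121 / 9.121 ≈ 0.8904

PN ≈ 0.890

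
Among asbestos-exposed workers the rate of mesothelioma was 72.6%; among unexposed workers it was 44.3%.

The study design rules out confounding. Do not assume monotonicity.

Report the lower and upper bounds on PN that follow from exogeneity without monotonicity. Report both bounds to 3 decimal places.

p₁ = 0.726, p₀ = 0.443.
Under exogeneity alone the bounds on PN are max{0,(p₁−p₀)/p₁} ≤ PN ≤ min{1,(1−p₀)/p₁}.
  lower = (p₁ − p₀)/p₁ = 0.283 / 0.726 ≈ 0.3898
  upper = min{1, (1 − p₀)/p₁} = 0.557 / 0.726 ≈ 0.7672

0.390 ≤ PN ≤ 0.767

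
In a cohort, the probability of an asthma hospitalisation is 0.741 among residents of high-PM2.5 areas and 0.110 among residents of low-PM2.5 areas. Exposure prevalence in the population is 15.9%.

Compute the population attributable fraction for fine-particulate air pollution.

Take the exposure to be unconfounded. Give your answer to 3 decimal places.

PAF ≈ 0.477

Let p₁ = 0.741, p₀ = 0.11.
Overall risk P(Y=1) = π·p₁ + (1−π)·p₀ = 0.159×0.741 + 0.841×0.11 = 0.21033.
Under exogeneity, PAF = [P(Y=1) − p₀] / P(Y=1).
PAF = (0.21033 − 0.11) / 0.21033 ≈ 0.4770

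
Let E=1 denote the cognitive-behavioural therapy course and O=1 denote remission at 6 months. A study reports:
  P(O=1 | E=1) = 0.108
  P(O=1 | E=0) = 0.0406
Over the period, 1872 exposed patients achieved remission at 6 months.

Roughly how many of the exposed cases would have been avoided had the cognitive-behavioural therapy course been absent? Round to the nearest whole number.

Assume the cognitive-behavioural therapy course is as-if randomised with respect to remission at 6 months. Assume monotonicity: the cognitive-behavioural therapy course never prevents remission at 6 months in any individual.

Let p₁ = 0.108, p₀ = 0.0406.
PN = (p₁ − p₀)/p₁ = (0.108 − 0.0406) / 0.108 ≈ 0.62407.
Attributable cases ≈ PN × (exposed cases) = 0.62407 × 1872 ≈ 1168.27.

about 1168 cases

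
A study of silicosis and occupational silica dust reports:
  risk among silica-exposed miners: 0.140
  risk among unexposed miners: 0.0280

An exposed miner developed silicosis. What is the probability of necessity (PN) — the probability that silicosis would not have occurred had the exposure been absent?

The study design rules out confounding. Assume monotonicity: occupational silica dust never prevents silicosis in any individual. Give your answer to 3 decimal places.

PN ≈ 0.800

Let p₁ = 0.14, p₀ = 0.028.
Under exogeneity and monotonicity, PN = (p₁ − p₀) / p₁.
PN = (0.14 − 0.028) / 0.14 = 0.112 / 0.14 ≈ 0.8000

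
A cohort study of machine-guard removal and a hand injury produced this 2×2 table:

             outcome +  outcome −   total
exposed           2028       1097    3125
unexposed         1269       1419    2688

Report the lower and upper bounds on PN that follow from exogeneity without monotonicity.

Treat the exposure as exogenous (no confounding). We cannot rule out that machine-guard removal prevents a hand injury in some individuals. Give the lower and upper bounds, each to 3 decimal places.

p₁ = P(outcome | exposed) = 2028/3125 = 0.64896
p₀ = P(outcome | unexposed) = 1269/2688 = 0.4721
Under exogeneity alone the bounds on PN are max{0,(p₁−p₀)/p₁} ≤ PN ≤ min{1,(1−p₀)/p₁}.
  lower = (p₁ − p₀)/p₁ = 0.17686 / 0.64896 ≈ 0.2725
  upper = min{1, (1 − p₀)/p₁} = 0.5279 / 0.64896 ≈ 0.8135

0.273 ≤ PN ≤ 0.813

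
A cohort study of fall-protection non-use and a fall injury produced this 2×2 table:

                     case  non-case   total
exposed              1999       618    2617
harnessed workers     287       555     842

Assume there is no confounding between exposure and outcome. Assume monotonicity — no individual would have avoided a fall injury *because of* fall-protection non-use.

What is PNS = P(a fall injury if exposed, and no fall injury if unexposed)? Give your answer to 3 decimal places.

PNS ≈ 0.423

p₁ = P(outcome | exposed) = 1999/2617 = 0.76385
p₀ = P(outcome | unexposed) = 287/842 = 0.34086
Under exogeneity and monotonicity, PNS = p₁ − p₀.
PNS = 0.76385 − 0.34086 = 0.423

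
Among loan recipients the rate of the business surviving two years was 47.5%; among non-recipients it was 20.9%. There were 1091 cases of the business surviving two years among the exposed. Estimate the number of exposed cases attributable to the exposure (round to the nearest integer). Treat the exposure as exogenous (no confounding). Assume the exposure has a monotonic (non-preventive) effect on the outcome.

p₁ = 0.475, p₀ = 0.209.
PN = (p₁ − p₀)/p₁ = (0.475 − 0.209) / 0.475 ≈ 0.56000.
Attributable cases ≈ PN × (exposed cases) = 0.56000 × 1091 ≈ 610.96.

about 611 cases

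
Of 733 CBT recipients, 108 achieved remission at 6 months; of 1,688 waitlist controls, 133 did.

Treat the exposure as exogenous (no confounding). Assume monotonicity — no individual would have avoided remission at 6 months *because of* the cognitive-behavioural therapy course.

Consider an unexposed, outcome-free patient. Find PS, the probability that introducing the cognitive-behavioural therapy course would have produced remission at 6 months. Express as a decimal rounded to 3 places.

PS ≈ 0.074

p₁ = P(outcome | exposed) = 108/733 = 0.14734
p₀ = P(outcome | unexposed) = 133/1688 = 0.078791
Under exogeneity and monotonicity, PS = (p₁ − p₀) / (1 − p₀).
PS = (0.14734 − 0.078791) / (1 − 0.078791) = 0.068548 / 0.92121 ≈ 0.0744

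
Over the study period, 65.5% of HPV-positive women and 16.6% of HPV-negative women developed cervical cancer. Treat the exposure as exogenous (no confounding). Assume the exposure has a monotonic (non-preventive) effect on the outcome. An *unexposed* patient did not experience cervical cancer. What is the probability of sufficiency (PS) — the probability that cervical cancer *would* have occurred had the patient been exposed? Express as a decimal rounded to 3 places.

PS ≈ 0.586

p₁ = 0.655, p₀ = 0.166.
Under exogeneity and monotonicity, PS = (p₁ − p₀) / (1 − p₀).
PS = (0.655 − 0.166) / (1 − 0.166) = 0.489 / 0.834 ≈ 0.5863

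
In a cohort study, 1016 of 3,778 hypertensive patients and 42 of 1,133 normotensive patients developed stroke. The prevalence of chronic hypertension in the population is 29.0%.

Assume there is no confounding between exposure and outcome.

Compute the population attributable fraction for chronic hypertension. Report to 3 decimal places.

PAF ≈ 0.645

p₁ = P(outcome | exposed) = 1016/3778 = 0.26893
p₀ = P(outcome | unexposed) = 42/1133 = 0.03707
Overall risk P(Y=1) = π·p₁ + (1−π)·p₀ = 0.29×0.26893 + 0.71×0.03707 = 0.10431.
Under exogeneity, PAF = [P(Y=1) − p₀] / P(Y=1).
PAF = (0.10431 − 0.03707) / 0.10431 ≈ 0.6446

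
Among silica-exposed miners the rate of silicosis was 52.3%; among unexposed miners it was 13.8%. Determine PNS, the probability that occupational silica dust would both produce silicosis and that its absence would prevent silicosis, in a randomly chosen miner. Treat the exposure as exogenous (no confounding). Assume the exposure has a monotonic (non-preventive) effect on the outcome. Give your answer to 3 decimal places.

p₁ = 0.523, p₀ = 0.138.
Under exogeneity and monotonicity, PNS = p₁ − p₀.
PNS = 0.523 − 0.138 = 0.385

PNS ≈ 0.385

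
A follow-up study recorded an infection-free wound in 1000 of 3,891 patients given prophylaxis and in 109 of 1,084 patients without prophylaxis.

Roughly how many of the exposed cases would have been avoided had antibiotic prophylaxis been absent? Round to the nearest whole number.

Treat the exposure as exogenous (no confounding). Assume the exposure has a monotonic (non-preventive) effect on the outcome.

p₁ = P(outcome | exposed) = 1000/3891 = 0.257
p₀ = P(outcome | unexposed) = 109/1084 = 0.10055
PN = (p₁ − p₀)/p₁ = (0.257 − 0.10055) / 0.257 ≈ 0.60875.
Attributable cases ≈ PN × (exposed cases) = 0.60875 × 1000 ≈ 608.75.

about 609 cases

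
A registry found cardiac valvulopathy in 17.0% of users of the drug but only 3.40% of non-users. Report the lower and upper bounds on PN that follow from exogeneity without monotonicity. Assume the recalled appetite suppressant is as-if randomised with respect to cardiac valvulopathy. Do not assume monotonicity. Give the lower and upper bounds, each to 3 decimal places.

p₁ = 0.17, p₀ = 0.034.
Under exogeneity alone the bounds on PN are max{0,(p₁−p₀)/p₁} ≤ PN ≤ min{1,(1−p₀)/p₁}.
  lower = (p₁ − p₀)/p₁ = 0.136 / 0.17 ≈ 0.8000
  upper = min{1, (1 − p₀)/p₁} = 0.966 / 0.17 ≈ 5.6824 → capped at 1

0.800 ≤ PN ≤ 1.000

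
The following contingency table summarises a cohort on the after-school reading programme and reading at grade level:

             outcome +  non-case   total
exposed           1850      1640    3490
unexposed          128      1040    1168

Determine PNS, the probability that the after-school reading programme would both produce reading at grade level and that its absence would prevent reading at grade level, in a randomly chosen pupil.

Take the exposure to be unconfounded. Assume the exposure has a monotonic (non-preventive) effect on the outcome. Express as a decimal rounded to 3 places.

p₁ = P(outcome | exposed) = 1850/3490 = 0.53009
p₀ = P(outcome | unexposed) = 128/1168 = 0.10959
Under exogeneity and monotonicity, PNS = p₁ − p₀.
PNS = 0.53009 − 0.10959 = 0.4205

PNS ≈ 0.420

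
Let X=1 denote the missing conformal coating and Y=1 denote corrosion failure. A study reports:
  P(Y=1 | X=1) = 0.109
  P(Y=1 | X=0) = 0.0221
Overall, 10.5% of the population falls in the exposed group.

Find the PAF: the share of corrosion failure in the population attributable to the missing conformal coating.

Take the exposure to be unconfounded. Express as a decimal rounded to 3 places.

PAF ≈ 0.292

Let p₁ = 0.109, p₀ = 0.0221.
Overall risk P(Y=1) = π·p₁ + (1−π)·p₀ = 0.105×0.109 + 0.895×0.0221 = 0.031225.
Under exogeneity, PAF = [P(Y=1) − p₀] / P(Y=1).
PAF = (0.031225 − 0.0221) / 0.031225 ≈ 0.2922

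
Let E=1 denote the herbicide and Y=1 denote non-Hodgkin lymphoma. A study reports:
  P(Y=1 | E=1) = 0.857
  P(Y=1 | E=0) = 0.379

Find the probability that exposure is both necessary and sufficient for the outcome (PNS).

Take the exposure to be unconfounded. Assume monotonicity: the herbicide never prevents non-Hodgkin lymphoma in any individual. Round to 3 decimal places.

PNS ≈ 0.478

Let p₁ = 0.857, p₀ = 0.379.
Under exogeneity and monotonicity, PNS = p₁ − p₀.
PNS = 0.857 − 0.379 = 0.478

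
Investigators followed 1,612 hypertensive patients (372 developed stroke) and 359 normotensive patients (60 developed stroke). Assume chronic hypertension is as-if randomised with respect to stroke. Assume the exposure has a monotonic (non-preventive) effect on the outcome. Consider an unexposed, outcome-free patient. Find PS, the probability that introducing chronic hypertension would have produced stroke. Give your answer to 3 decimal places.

p₁ = P(outcome | exposed) = 372/1612 = 0.23077
p₀ = P(outcome | unexposed) = 60/359 = 0.16713
Under exogeneity and monotonicity, PS = (p₁ − p₀) / (1 − p₀).
PS = (0.23077 − 0.16713) / (1 − 0.16713) = 0.063638 / 0.83287 ≈ 0.0764

PS ≈ 0.076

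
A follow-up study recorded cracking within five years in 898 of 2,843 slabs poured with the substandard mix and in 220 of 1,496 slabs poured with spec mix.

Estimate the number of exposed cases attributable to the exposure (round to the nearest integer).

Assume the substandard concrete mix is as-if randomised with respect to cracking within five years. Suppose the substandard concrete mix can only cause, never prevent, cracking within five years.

p₁ = P(outcome | exposed) = 898/2843 = 0.31586
p₀ = P(outcome | unexposed) = 220/1496 = 0.14706
PN = (p₁ − p₀)/p₁ = (0.31586 − 0.14706) / 0.31586 ≈ 0.53442.
Attributable cases ≈ PN × (exposed cases) = 0.53442 × 898 ≈ 479.91.

about 480 cases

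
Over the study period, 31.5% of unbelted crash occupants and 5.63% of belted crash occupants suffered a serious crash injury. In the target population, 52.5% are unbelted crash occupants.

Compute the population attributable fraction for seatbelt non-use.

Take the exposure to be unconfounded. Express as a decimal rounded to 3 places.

PAF ≈ 0.707

p₁ = 0.315, p₀ = 0.0563.
Overall risk P(Y=1) = π·p₁ + (1−π)·p₀ = 0.525×0.315 + 0.475×0.0563 = 0.19212.
Under exogeneity, PAF = [P(Y=1) − p₀] / P(Y=1).
PAF = (0.19212 − 0.0563) / 0.19212 ≈ 0.7070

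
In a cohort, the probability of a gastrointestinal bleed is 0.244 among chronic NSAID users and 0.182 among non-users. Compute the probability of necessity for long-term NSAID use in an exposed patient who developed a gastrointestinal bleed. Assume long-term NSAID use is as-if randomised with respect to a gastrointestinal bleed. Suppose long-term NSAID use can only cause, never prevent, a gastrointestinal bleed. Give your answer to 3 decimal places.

PN ≈ 0.254

Let p₁ = 0.244, p₀ = 0.182.
Under exogeneity and monotonicity, PN = (p₁ − p₀) / p₁.
PN = (0.244 − 0.182) / 0.244 = 0.062 / 0.244 ≈ 0.2541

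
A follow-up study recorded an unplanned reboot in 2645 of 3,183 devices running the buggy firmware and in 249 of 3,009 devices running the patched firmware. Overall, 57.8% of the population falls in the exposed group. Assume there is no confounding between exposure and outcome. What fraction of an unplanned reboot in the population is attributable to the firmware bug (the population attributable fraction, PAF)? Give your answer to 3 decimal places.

p₁ = P(outcome | exposed) = 2645/3183 = 0.83098
p₀ = P(outcome | unexposed) = 249/3009 = 0.082752
Overall risk P(Y=1) = π·p₁ + (1−π)·p₀ = 0.578×0.83098 + 0.422×0.082752 = 0.51523.
Under exogeneity, PAF = [P(Y=1) − p₀] / P(Y=1).
PAF = (0.51523 − 0.082752) / 0.51523 ≈ 0.8394

PAF ≈ 0.839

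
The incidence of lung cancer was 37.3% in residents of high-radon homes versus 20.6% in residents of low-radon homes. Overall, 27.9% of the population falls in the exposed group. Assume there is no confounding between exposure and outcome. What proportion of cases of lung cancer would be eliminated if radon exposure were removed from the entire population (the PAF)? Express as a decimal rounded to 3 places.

p₁ = 0.373, p₀ = 0.206.
Overall risk P(Y=1) = π·p₁ + (1−π)·p₀ = 0.279×0.373 + 0.721×0.206 = 0.25259.
Under exogeneity, PAF = [P(Y=1) − p₀] / P(Y=1).
PAF = (0.25259 − 0.206) / 0.25259 ≈ 0.1845

PAF ≈ 0.184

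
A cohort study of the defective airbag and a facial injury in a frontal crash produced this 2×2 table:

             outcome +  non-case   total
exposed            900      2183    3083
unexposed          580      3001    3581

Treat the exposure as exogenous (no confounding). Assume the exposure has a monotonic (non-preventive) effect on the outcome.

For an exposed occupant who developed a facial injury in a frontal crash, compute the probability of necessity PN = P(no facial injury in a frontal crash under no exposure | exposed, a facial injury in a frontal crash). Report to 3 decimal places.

p₁ = P(outcome | exposed) = 900/3083 = 0.29192
p₀ = P(outcome | unexposed) = 580/3581 = 0.16197
Under exogeneity and monotonicity, PN = (p₁ − p₀)/p₁.
PN = (0.29192 − 0.16197) / 0.29192 ≈ 0.4452

PN ≈ 0.445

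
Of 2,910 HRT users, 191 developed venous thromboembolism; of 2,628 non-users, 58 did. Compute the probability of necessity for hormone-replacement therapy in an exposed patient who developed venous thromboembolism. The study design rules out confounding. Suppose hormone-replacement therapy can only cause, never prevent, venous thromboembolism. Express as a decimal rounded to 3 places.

p₁ = P(outcome | exposed) = 191/2910 = 0.065636
p₀ = P(outcome | unexposed) = 58/2628 = 0.02207
Under exogeneity and monotonicity, PN = (p₁ − p₀) / p₁.
PN = (0.065636 − 0.02207) / 0.065636 = 0.043566 / 0.065636 ≈ 0.6638

PN ≈ 0.664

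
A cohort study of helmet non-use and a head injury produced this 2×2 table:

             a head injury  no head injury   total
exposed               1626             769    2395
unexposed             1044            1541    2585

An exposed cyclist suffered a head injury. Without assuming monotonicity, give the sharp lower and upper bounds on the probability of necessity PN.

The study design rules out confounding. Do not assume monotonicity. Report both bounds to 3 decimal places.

p₁ = P(outcome | exposed) = 1626/2395 = 0.67891
p₀ = P(outcome | unexposed) = 1044/2585 = 0.40387
Under exogeneity alone the bounds on PN are max{0,(p₁−p₀)/p₁} ≤ PN ≤ min{1,(1−p₀)/p₁}.
  lower = (p₁ − p₀)/p₁ = 0.27505 / 0.67891 ≈ 0.4051
  upper = min{1, (1 − p₀)/p₁} = 0.59613 / 0.67891 ≈ 0.8781

0.405 ≤ PN ≤ 0.878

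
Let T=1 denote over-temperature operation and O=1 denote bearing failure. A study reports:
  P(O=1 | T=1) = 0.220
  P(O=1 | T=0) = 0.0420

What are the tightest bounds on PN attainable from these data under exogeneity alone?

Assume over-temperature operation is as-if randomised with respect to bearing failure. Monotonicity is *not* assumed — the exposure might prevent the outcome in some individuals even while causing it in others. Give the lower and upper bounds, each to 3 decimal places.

0.809 ≤ PN ≤ 1.000

Let p₁ = 0.22, p₀ = 0.042.
Under exogeneity alone the bounds on PN are max{0,(p₁−p₀)/p₁} ≤ PN ≤ min{1,(1−p₀)/p₁}.
  lower = (p₁ − p₀)/p₁ = 0.178 / 0.22 ≈ 0.8091
  upper = min{1, (1 − p₀)/p₁} = 0.958 / 0.22 ≈ 4.3545 → capped at 1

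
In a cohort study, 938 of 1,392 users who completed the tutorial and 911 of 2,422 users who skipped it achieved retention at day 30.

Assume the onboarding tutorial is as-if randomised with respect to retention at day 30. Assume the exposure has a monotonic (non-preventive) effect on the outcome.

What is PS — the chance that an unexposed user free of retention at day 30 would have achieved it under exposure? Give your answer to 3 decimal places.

PS ≈ 0.477

p₁ = P(outcome | exposed) = 938/1392 = 0.67385
p₀ = P(outcome | unexposed) = 911/2422 = 0.37614
Under exogeneity and monotonicity, PS = (p₁ − p₀) / (1 − p₀).
PS = (0.67385 − 0.37614) / (1 − 0.37614) = 0.29772 / 0.62386 ≈ 0.4772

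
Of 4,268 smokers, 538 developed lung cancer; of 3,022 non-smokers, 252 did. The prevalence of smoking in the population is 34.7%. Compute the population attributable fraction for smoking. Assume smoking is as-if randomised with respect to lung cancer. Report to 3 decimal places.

p₁ = P(outcome | exposed) = 538/4268 = 0.12605
p₀ = P(outcome | unexposed) = 252/3022 = 0.083388
Overall risk P(Y=1) = π·p₁ + (1−π)·p₀ = 0.347×0.12605 + 0.653×0.083388 = 0.098194.
Under exogeneity, PAF = [P(Y=1) − p₀] / P(Y=1).
PAF = (0.098194 − 0.083388) / 0.098194 ≈ 0.1508

PAF ≈ 0.151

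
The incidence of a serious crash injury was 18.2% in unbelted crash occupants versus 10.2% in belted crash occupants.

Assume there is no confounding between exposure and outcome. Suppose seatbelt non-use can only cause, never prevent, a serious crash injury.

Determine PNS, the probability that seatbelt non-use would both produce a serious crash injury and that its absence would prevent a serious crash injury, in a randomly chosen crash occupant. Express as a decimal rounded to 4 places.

PNS ≈ 0.0800

p₁ = 0.182, p₀ = 0.102.
Under exogeneity and monotonicity, PNS = p₁ − p₀.
PNS = 0.182 − 0.102 = 0.08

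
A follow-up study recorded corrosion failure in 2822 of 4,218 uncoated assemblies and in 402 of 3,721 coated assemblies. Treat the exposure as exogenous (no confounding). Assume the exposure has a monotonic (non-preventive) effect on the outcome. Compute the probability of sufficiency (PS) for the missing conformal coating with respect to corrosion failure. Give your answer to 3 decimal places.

p₁ = P(outcome | exposed) = 2822/4218 = 0.66904
p₀ = P(outcome | unexposed) = 402/3721 = 0.10804
Under exogeneity and monotonicity, PS = (p₁ − p₀) / (1 − p₀).
PS = (0.66904 − 0.10804) / (1 − 0.10804) = 0.561 / 0.89196 ≈ 0.6290

PS ≈ 0.629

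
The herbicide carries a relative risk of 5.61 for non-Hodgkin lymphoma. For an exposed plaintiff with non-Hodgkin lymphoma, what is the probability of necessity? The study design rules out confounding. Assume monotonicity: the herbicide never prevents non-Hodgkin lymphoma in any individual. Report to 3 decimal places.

PN ≈ 0.822

Under exogeneity and monotonicity, PN = (RR − 1) / RR = 1 − 1/RR.
PN = (5.61 − 1) / 5.61 = 4.61 / 5.61 ≈ 0.8217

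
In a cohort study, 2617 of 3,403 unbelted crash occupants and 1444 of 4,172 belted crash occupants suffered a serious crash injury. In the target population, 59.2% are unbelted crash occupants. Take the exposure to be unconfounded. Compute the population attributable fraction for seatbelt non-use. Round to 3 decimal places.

PAF ≈ 0.420

p₁ = P(outcome | exposed) = 2617/3403 = 0.76903
p₀ = P(outcome | unexposed) = 1444/4172 = 0.34612
Overall risk P(Y=1) = π·p₁ + (1−π)·p₀ = 0.592×0.76903 + 0.408×0.34612 = 0.59648.
Under exogeneity, PAF = [P(Y=1) − p₀] / P(Y=1).
PAF = (0.59648 − 0.34612) / 0.59648 ≈ 0.4197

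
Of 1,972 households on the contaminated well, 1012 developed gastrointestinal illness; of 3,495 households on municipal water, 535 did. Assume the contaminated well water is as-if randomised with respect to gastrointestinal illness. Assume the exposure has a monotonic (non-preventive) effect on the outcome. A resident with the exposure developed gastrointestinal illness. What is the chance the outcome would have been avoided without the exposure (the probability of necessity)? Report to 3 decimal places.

PN ≈ 0.702

p₁ = P(outcome | exposed) = 1012/1972 = 0.51318
p₀ = P(outcome | unexposed) = 535/3495 = 0.15308
Under exogeneity and monotonicity, PN = (p₁ − p₀) / p₁.
PN = (0.51318 − 0.15308) / 0.51318 = 0.36011 / 0.51318 ≈ 0.7017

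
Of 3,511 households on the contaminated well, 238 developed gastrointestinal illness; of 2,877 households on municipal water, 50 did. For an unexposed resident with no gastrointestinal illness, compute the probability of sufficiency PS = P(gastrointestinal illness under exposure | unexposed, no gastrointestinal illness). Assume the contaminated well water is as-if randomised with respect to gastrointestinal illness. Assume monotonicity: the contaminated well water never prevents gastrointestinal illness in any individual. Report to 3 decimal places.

p₁ = P(outcome | exposed) = 238/3511 = 0.067787
p₀ = P(outcome | unexposed) = 50/2877 = 0.017379
Under exogeneity and monotonicity, PS = (p₁ − p₀) / (1 − p₀).
PS = (0.067787 − 0.017379) / (1 − 0.017379) = 0.050408 / 0.98262 ≈ 0.0513

PS ≈ 0.051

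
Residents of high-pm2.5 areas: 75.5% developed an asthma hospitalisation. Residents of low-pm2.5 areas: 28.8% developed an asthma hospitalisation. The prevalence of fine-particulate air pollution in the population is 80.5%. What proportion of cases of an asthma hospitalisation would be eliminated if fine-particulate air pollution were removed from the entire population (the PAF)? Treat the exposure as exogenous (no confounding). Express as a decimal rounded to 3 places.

p₁ = 0.755, p₀ = 0.288.
Overall risk P(Y=1) = π·p₁ + (1−π)·p₀ = 0.805×0.755 + 0.195×0.288 = 0.66394.
Under exogeneity, PAF = [P(Y=1) − p₀] / P(Y=1).
PAF = (0.66394 − 0.288) / 0.66394 ≈ 0.5662

PAF ≈ 0.566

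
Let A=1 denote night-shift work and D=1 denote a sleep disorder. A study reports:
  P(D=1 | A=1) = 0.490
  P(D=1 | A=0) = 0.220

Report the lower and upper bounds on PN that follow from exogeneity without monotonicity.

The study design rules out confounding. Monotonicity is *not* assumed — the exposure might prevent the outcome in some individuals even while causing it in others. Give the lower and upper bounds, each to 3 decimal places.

Let p₁ = 0.49, p₀ = 0.22.
Under exogeneity alone the bounds on PN are max{0,(p₁−p₀)/p₁} ≤ PN ≤ min{1,(1−p₀)/p₁}.
  lower = (p₁ − p₀)/p₁ = 0.27 / 0.49 ≈ 0.5510
  upper = min{1, (1 − p₀)/p₁} = 0.78 / 0.49 ≈ 1.5918 → capped at 1

0.551 ≤ PN ≤ 1.000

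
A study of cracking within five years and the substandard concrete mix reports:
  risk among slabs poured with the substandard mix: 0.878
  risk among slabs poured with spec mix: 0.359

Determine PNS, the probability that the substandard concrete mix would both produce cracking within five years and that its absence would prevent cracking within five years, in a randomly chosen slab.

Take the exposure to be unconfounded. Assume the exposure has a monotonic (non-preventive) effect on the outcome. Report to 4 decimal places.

Let p₁ = 0.878, p₀ = 0.359.
Under exogeneity and monotonicity, PNS = p₁ − p₀.
PNS = 0.878 − 0.359 = 0.519

PNS ≈ 0.5190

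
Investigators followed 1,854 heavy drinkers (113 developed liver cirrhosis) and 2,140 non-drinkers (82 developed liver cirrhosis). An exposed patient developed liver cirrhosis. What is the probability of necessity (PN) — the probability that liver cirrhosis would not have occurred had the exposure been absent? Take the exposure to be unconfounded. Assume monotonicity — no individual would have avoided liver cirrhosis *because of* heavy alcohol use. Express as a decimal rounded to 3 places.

p₁ = P(outcome | exposed) = 113/1854 = 0.060949
p₀ = P(outcome | unexposed) = 82/2140 = 0.038318
Under exogeneity and monotonicity, PN = (p₁ − p₀) / p₁.
PN = (0.060949 − 0.038318) / 0.060949 = 0.022632 / 0.060949 ≈ 0.3713

PN ≈ 0.371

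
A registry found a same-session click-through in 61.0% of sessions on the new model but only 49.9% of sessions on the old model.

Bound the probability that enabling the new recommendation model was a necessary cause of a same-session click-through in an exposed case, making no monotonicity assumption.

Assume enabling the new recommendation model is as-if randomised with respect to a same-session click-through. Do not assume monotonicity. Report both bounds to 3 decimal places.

p₁ = 0.61, p₀ = 0.499.
Under exogeneity alone the bounds on PN are max{0,(p₁−p₀)/p₁} ≤ PN ≤ min{1,(1−p₀)/p₁}.
  lower = (p₁ − p₀)/p₁ = 0.111 / 0.61 ≈ 0.1820
  upper = min{1, (1 − p₀)/p₁} = 0.501 / 0.61 ≈ 0.8213

0.182 ≤ PN ≤ 0.821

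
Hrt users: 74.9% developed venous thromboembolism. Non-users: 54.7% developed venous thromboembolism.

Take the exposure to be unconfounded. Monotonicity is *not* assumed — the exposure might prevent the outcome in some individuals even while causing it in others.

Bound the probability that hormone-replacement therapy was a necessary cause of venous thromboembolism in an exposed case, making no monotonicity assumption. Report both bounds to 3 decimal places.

p₁ = 0.749, p₀ = 0.547.
Under exogeneity alone the bounds on PN are max{0,(p₁−p₀)/p₁} ≤ PN ≤ min{1,(1−p₀)/p₁}.
  lower = (p₁ − p₀)/p₁ = 0.202 / 0.749 ≈ 0.2697
  upper = min{1, (1 − p₀)/p₁} = 0.453 / 0.749 ≈ 0.6048

0.270 ≤ PN ≤ 0.605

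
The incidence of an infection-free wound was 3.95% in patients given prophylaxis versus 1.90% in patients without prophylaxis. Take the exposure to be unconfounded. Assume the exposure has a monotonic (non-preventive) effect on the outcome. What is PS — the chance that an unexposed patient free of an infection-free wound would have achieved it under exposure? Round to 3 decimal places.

PS ≈ 0.021

p₁ = 0.0395, p₀ = 0.019.
Under exogeneity and monotonicity, PS = (p₁ − p₀) / (1 − p₀).
PS = (0.0395 − 0.019) / (1 − 0.019) = 0.0205 / 0.981 ≈ 0.0209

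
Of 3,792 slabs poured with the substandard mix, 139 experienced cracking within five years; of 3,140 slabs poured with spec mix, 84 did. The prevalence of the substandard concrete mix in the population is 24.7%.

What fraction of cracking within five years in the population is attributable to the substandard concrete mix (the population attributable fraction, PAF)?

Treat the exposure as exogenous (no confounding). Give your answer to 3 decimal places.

PAF ≈ 0.084

p₁ = P(outcome | exposed) = 139/3792 = 0.036656
p₀ = P(outcome | unexposed) = 84/3140 = 0.026752
Overall risk P(Y=1) = π·p₁ + (1−π)·p₀ = 0.247×0.036656 + 0.753×0.026752 = 0.029198.
Under exogeneity, PAF = [P(Y=1) − p₀] / P(Y=1).
PAF = (0.029198 − 0.026752) / 0.029198 ≈ 0.0838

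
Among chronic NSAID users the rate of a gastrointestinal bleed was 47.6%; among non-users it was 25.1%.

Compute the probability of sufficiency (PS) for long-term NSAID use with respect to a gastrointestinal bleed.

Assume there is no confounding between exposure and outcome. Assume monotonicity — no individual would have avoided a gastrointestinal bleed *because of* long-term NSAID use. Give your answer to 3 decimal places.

PS ≈ 0.300

p₁ = 0.476, p₀ = 0.251.
Under exogeneity and monotonicity, PS = (p₁ − p₀) / (1 − p₀).
PS = (0.476 − 0.251) / (1 − 0.251) = 0.225 / 0.749 ≈ 0.3004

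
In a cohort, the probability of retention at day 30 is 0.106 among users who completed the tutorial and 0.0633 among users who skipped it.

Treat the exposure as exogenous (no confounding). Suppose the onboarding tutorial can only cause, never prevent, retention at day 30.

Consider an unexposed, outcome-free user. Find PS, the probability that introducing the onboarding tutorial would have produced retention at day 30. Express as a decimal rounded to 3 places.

PS ≈ 0.046

Let p₁ = 0.106, p₀ = 0.0633.
Under exogeneity and monotonicity, PS = (p₁ − p₀) / (1 − p₀).
PS = (0.106 − 0.0633) / (1 − 0.0633) = 0.0427 / 0.9367 ≈ 0.0456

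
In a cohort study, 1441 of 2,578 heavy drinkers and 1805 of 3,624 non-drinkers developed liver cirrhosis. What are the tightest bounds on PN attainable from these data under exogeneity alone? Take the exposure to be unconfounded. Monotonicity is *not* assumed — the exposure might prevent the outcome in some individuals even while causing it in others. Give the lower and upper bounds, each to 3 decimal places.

0.109 ≤ PN ≤ 0.898

p₁ = P(outcome | exposed) = 1441/2578 = 0.55896
p₀ = P(outcome | unexposed) = 1805/3624 = 0.49807
Under exogeneity alone the bounds on PN are max{0,(p₁−p₀)/p₁} ≤ PN ≤ min{1,(1−p₀)/p₁}.
  lower = (p₁ − p₀)/p₁ = 0.060892 / 0.55896 ≈ 0.1089
  upper = min{1, (1 − p₀)/p₁} = 0.50193 / 0.55896 ≈ 0.8980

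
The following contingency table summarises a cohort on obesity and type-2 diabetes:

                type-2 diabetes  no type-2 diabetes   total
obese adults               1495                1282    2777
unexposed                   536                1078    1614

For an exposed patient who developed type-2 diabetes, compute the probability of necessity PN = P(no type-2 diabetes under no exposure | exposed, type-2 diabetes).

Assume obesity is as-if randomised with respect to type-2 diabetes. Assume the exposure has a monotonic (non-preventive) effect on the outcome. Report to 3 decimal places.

PN ≈ 0.383

p₁ = P(outcome | exposed) = 1495/2777 = 0.53835
p₀ = P(outcome | unexposed) = 536/1614 = 0.33209
Under exogeneity and monotonicity, PN = (p₁ − p₀) / p₁.
PN = (0.53835 − 0.33209) / 0.53835 = 0.20626 / 0.53835 ≈ 0.3831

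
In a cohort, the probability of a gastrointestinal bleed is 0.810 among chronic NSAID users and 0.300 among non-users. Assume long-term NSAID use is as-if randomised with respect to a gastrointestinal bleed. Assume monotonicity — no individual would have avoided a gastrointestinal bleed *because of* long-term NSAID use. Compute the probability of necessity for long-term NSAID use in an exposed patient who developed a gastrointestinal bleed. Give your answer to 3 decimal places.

PN ≈ 0.630

Let p₁ = 0.81, p₀ = 0.3.
Under exogeneity and monotonicity, PN = (p₁ − p₀) / p₁.
PN = (0.81 − 0.3) / 0.81 = 0.51 / 0.81 ≈ 0.6296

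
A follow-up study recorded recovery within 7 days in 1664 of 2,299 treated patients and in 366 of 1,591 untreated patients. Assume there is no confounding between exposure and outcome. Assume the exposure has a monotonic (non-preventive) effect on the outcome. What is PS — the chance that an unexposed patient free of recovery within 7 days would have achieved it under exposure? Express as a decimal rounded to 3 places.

PS ≈ 0.641

p₁ = P(outcome | exposed) = 1664/2299 = 0.72379
p₀ = P(outcome | unexposed) = 366/1591 = 0.23004
Under exogeneity and monotonicity, PS = (p₁ − p₀) / (1 − p₀).
PS = (0.72379 − 0.23004) / (1 − 0.23004) = 0.49375 / 0.76996 ≈ 0.6413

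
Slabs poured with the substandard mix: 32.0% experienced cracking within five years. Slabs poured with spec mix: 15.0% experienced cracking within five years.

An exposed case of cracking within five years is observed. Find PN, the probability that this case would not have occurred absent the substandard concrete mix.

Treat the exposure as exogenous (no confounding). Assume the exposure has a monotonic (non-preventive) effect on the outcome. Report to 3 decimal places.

PN ≈ 0.531

p₁ = 0.32, p₀ = 0.15.
Under exogeneity and monotonicity, PN = (p₁ − p₀) / p₁.
PN = (0.32 − 0.15) / 0.32 = 0.17 / 0.32 ≈ 0.5312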